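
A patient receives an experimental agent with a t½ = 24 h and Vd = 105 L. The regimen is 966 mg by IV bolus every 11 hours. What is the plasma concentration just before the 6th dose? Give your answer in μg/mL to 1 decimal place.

19.6 μg/mL

f = (1/2)^(τ/t½) = (1/2)^(11/24) ≈ 0.7278.
C₀ = D/Vd = 966/105 ≈ 9.200 μg/mL.
Before the 6th dose, 5 doses have been given. Superposition: Cmin = C₀·(f + f² + … + f^5).
≈ 9.200 × (0.7278 + 0.5297 + 0.3855 + 0.2806 + 0.2042) ≈ 9.200 × 2.1278 ≈ 19.576 μg/mL.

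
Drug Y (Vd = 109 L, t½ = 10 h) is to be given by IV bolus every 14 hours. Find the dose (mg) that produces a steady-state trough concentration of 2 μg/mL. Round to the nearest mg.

τ/t½ = 14/10 ≈ 1.4, so f = (1/2)^(14/10) ≈ 0.378929.
Cmin,ss = (D/Vd)·f/(1−f), so D = Cmin,ss·Vd·(1−f)/f.
D = 2 × 109 × (1−f)/f ≈ 2 × 109 × 1.63902 ≈ 357.31 mg.

357 mg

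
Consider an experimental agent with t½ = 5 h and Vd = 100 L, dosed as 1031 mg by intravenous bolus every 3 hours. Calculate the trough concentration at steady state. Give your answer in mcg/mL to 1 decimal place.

k = ln2/t½ = ln2/5 ≈ 0.138629 h⁻¹; fraction remaining f = e^(−kτ) = e^(−0.138629×3) ≈ 0.6598.
At steady state, accumulation factor R = 1/(1 − e^(−kτ)) ≈ 2.9394.
Single-dose peak C₀ = D/Vd = 1031/100 ≈ 10.310 mcg/mL.
Steady-state peak Cmax,ss = C₀·R ≈ 10.310 × 2.9394 ≈ 30.305 mcg/mL.
Steady-state trough Cmin,ss = Cmax,ss·f ≈ 30.305 × 0.6598 ≈ 19.995 mcg/mL.

20.0 mcg/mL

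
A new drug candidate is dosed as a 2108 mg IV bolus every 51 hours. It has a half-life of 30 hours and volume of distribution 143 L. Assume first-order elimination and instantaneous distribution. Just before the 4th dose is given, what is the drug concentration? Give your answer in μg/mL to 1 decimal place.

f = (1/2)^(τ/t½) = (1/2)^(51/30) ≈ 0.3078.
C₀ = D/Vd = 2108/143 ≈ 14.741 μg/mL.
Before the 4th dose, 3 doses have been given. Superposition: Cmin = C₀·(f + f² + … + f^3).
≈ 14.741 × (0.3078 + 0.0947 + 0.0292) ≈ 14.741 × 0.4317 ≈ 6.364 μg/mL.

6.4 μg/mL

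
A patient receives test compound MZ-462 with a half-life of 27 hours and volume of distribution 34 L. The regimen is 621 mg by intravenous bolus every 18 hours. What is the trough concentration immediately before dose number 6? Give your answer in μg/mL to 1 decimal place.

f = (1/2)^(τ/t½) = (1/2)^(18/27) ≈ 0.6300.
C₀ = D/Vd = 621/34 ≈ 18.265 μg/mL.
Before the 6th dose, 5 doses have been given. Superposition: Cmin = C₀·(f + f² + … + f^5).
≈ 18.265 × (0.6300 + 0.3969 + 0.2500 + 0.1575 + 0.0992) ≈ 18.265 × 1.5336 ≈ 28.011 μg/mL.

28.0 μg/mL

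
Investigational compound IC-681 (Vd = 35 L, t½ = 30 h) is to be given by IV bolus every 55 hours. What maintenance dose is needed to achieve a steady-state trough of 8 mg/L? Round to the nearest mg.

τ/t½ = 55/30 ≈ 1.8333, so f = (1/2)^(55/30) ≈ 0.280616.
Cmin,ss = (D/Vd)·f/(1−f), so D = Cmin,ss·Vd·(1−f)/f.
D = 8 × 35 × (1−f)/f ≈ 8 × 35 × 2.56359 ≈ 717.81 mg.

718 mg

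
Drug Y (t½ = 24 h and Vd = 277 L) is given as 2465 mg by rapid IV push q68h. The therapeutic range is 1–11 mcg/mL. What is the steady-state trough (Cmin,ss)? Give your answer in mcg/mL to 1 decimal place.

Over one 68-h interval, 68/24 ≈ 2.8333 half-lives elapse, leaving f ≈ 0.1403 of each dose.
Accumulation ratio R = 1/(1 − f) ≈ 1/0.8597 ≈ 1.1632.
Each bolus raises the concentration by D/Vd = 2465/277 ≈ 8.899 mcg/mL.
Steady-state peak Cmax,ss = C₀·R ≈ 8.899 × 1.1632 ≈ 10.351 mcg/mL.
One interval later, Cmin,ss = Cmax,ss·e^(−kτ) ≈ 10.351 × 0.1403 ≈ 1.452 mcg/mL.
Trough 1.5 mcg/mL vs MEC 1 mcg/mL: adequate.

1.5 mcg/mL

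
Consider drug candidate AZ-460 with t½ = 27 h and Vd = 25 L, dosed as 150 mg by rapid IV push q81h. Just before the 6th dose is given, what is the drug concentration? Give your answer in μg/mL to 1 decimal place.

0.9 μg/mL

f = (1/2)^(τ/t½) = (1/2)^(81/27) ≈ 0.1250.
C₀ = D/Vd = 150/25 ≈ 6.000 μg/mL.
Before the 6th dose, 5 doses have been given. Superposition: Cmin = C₀·(f + f² + … + f^5).
≈ 6.000 × (0.1250 + 0.0156 + 0.0020 + 0.0002 + 0.0000) ≈ 6.000 × 0.1428 ≈ 0.857 μg/mL.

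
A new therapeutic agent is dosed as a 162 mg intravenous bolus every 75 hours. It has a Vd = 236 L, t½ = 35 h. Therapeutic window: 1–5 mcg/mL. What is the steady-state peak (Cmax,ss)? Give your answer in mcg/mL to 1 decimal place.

Over one 75-h interval, 75/35 ≈ 2.1429 half-lives elapse, leaving f ≈ 0.2264 of each dose.
Accumulation ratio R = 1/(1 − f) ≈ 1/0.7736 ≈ 1.2927.
Each bolus raises the concentration by D/Vd = 162/236 ≈ 0.686 mcg/mL.
Cmax,ss = C₀/(1 − f) ≈ 0.686/0.7736 ≈ 0.887 mcg/mL.
Peak 0.9 mcg/mL vs MTC 5 mcg/mL: below toxic threshold.

0.9 mcg/mL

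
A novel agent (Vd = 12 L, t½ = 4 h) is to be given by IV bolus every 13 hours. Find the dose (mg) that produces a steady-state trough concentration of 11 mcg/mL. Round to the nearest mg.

τ/t½ = 13/4 ≈ 3.25, so f = (1/2)^(13/4) ≈ 0.105112.
Cmin,ss = (D/Vd)·f/(1−f), so D = Cmin,ss·Vd·(1−f)/f.
D = 11 × 12 × (1−f)/f ≈ 11 × 12 × 8.51366 ≈ 1123.80 mg.

1124 mg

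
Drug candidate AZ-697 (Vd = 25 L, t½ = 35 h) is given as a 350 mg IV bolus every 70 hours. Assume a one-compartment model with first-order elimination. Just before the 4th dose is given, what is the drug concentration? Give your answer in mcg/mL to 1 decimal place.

4.6 mcg/mL

f = (1/2)^(τ/t½) = (1/2)^(70/35) ≈ 0.2500.
C₀ = D/Vd = 350/25 ≈ 14.000 mcg/mL.
Before the 4th dose, 3 doses have been given. Superposition: Cmin = C₀·(f + f² + … + f^3).
≈ 14.000 × (0.2500 + 0.0625 + 0.0156) ≈ 14.000 × 0.3281 ≈ 4.593 mcg/mL.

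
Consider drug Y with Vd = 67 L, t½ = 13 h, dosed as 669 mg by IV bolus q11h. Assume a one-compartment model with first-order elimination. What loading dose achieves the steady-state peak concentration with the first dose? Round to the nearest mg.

f = (1/2)^(11/13) ≈ 0.556266; accumulation ratio R = 1/(1−f) ≈ 2.25360.
Loading dose to hit Cmax,ss on first dose: D_load = D_maint·R ≈ 669 × 2.25360 ≈ 1507.66 mg.

1508 mg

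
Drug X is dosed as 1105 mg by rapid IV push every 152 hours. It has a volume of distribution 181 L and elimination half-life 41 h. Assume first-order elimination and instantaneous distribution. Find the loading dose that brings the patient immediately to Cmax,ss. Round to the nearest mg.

f = (1/2)^(152/41) ≈ 0.076557; accumulation ratio R = 1/(1−f) ≈ 1.08290.
Loading dose to hit Cmax,ss on first dose: D_load = D_maint·R ≈ 1105 × 1.08290 ≈ 1196.60 mg.

1197 mg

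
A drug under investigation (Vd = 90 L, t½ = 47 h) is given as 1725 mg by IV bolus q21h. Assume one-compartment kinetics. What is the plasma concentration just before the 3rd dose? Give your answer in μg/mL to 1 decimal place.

24.4 μg/mL

f = (1/2)^(τ/t½) = (1/2)^(21/47) ≈ 0.7337.
C₀ = D/Vd = 1725/90 ≈ 19.167 μg/mL.
Before the 3rd dose, 2 doses have been given. Superposition: Cmin = C₀·(f + f²).
≈ 19.167 × (0.7337 + 0.5383) ≈ 19.167 × 1.2720 ≈ 24.380 μg/mL.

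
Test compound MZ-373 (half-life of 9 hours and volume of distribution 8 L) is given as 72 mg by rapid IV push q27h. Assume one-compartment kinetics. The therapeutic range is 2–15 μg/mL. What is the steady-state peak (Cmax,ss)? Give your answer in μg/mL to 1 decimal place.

10.3 μg/mL

τ = 27 h = 3 half-lives, so f = (1/2)^3 = 0.125.
Accumulation ratio R = 1/(1 − f) = 1/0.875 = 8/7.
Single-dose peak C₀ = D/Vd = 72/8 = 9 μg/mL.
Steady-state peak Cmax,ss = C₀·R = 9 × 8/7 ≈ 10.286 μg/mL.
Peak 10.3 μg/mL vs MTC 15 μg/mL: below toxic threshold.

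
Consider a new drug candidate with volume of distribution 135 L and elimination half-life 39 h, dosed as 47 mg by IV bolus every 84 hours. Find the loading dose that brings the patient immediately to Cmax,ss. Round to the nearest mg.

f = (1/2)^(84/39) ≈ 0.224713; accumulation ratio R = 1/(1−f) ≈ 1.28984.
Loading dose to hit Cmax,ss on first dose: D_load = D_maint·R ≈ 47 × 1.28984 ≈ 60.62 mg.

61 mg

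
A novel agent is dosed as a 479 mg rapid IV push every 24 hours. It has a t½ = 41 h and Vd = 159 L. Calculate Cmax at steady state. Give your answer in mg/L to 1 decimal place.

k = ln2/t½ = ln2/41 ≈ 0.016906 h⁻¹; fraction remaining f = e^(−kτ) = e^(−0.016906×24) ≈ 0.6665.
At steady state, accumulation factor R = 1/(1 − e^(−kτ)) ≈ 2.9985.
Each bolus raises the concentration by D/Vd = 479/159 ≈ 3.013 mg/L.
Cmax,ss = C₀/(1 − f) ≈ 3.013/0.3335 ≈ 9.034 mg/L.

9.0 mg/L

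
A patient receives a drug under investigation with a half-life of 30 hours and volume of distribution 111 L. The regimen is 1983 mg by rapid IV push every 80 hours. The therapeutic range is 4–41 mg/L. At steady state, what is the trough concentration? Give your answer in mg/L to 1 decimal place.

3.3 mg/L

Over one 80-h interval, 80/30 ≈ 2.6667 half-lives elapse, leaving f ≈ 0.1575 of each dose.
Single-dose peak C₀ = D/Vd = 1983/111 ≈ 17.865 mg/L.
Steady-state trough Cmin,ss = C₀·f/(1−f) ≈ 17.865 × 0.1575/0.8425 ≈ 3.340 mg/L.
Trough 3.3 mg/L vs MEC 4 mg/L: subtherapeutic.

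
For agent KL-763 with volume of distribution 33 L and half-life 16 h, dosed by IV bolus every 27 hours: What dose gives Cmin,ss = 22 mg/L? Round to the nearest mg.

τ/t½ = 27/16 ≈ 1.6875, so f = (1/2)^(27/16) ≈ 0.310464.
Cmin,ss = (D/Vd)·f/(1−f), so D = Cmin,ss·Vd·(1−f)/f.
D = 22 × 33 × (1−f)/f ≈ 22 × 33 × 2.22099 ≈ 1612.44 mg.

1612 mg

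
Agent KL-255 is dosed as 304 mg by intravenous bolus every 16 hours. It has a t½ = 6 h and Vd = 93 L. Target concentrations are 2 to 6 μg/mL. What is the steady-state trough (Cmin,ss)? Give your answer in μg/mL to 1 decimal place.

k = ln2/t½ = ln2/6 ≈ 0.115525 h⁻¹; fraction remaining f = e^(−kτ) = e^(−0.115525×16) ≈ 0.1575.
At steady state, accumulation factor R = 1/(1 − e^(−kτ)) ≈ 1.1869.
Single-dose peak C₀ = D/Vd = 304/93 ≈ 3.269 μg/mL.
Steady-state peak Cmax,ss = C₀·R ≈ 3.269 × 1.1869 ≈ 3.880 μg/mL.
One interval later, Cmin,ss = Cmax,ss·e^(−kτ) ≈ 3.880 × 0.1575 ≈ 0.611 μg/mL.
Trough 0.6 μg/mL vs MEC 2 μg/mL: subtherapeutic.

0.6 μg/mL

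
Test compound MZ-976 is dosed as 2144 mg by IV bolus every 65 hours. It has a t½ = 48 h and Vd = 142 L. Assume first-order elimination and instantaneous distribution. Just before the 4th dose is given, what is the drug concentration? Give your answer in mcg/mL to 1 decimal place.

9.1 mcg/mL

f = (1/2)^(τ/t½) = (1/2)^(65/48) ≈ 0.3912.
C₀ = D/Vd = 2144/142 ≈ 15.099 mcg/mL.
Before the 4th dose, 3 doses have been given. Superposition: Cmin = C₀·(f + f² + … + f^3).
≈ 15.099 × (0.3912 + 0.1530 + 0.0599) ≈ 15.099 × 0.6041 ≈ 9.121 mcg/mL.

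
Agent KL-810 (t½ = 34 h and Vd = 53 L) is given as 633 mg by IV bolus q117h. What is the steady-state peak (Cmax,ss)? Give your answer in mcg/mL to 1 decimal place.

Over one 117-h interval, 117/34 ≈ 3.4412 half-lives elapse, leaving f ≈ 0.0921 of each dose.
Accumulation ratio R = 1/(1 − f) ≈ 1/0.9079 ≈ 1.1014.
Each bolus raises the concentration by D/Vd = 633/53 ≈ 11.943 mcg/mL.
Steady-state peak Cmax,ss = C₀·R ≈ 11.943 × 1.1014 ≈ 13.154 mcg/mL.

13.2 mcg/mL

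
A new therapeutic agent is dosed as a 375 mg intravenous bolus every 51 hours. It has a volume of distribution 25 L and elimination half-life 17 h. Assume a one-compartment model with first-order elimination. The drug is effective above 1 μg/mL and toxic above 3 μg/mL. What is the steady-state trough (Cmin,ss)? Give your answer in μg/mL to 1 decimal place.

2.1 μg/mL

The dosing interval is 3 half-lives, so f = 2^(−3) = 0.125.
Accumulation ratio R = 1/(1 − f) = 1/0.875 = 8/7.
Single-dose peak C₀ = D/Vd = 375/25 = 15 μg/mL.
Steady-state peak Cmax,ss = C₀·R = 15 × 8/7 ≈ 17.143 μg/mL.
Steady-state trough Cmin,ss = Cmax,ss·f ≈ 17.143 × 0.125 ≈ 2.143 μg/mL.
Trough 2.1 μg/mL vs MEC 1 μg/mL: adequate.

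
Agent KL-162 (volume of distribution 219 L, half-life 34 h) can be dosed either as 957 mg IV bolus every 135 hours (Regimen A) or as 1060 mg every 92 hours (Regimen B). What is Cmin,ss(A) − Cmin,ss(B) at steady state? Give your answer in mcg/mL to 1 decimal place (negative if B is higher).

Regimen A: f = (1/2)^(135/34) ≈ 0.0638; Cmin,ss = (957/219)·f/(1−f) ≈ 0.298 mcg/mL.
Regimen B: f = (1/2)^(92/34) ≈ 0.1533; Cmin,ss = (1060/219)·f/(1−f) ≈ 0.876 mcg/mL.
Difference ≈ 0.298 − 0.876 ≈ -0.578 mcg/mL.

-0.6 mcg/mL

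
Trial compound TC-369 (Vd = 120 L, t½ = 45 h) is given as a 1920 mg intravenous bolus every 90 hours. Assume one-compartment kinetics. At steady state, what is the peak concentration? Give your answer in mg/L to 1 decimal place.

21.3 mg/L

τ = 90 h = 2 half-lives, so f = (1/2)^2 = 0.25.
Accumulation ratio R = 1/(1 − f) = 1/0.75 = 4/3.
Single-dose peak C₀ = D/Vd = 1920/120 = 16 mg/L.
Steady-state peak Cmax,ss = C₀·R = 16 × 4/3 ≈ 21.333 mg/L.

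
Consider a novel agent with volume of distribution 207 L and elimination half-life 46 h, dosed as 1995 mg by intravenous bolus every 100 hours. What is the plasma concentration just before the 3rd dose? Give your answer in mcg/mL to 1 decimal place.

f = (1/2)^(τ/t½) = (1/2)^(100/46) ≈ 0.2216.
C₀ = D/Vd = 1995/207 ≈ 9.638 mcg/mL.
Before the 3rd dose, 2 doses have been given. Superposition: Cmin = C₀·(f + f²).
≈ 9.638 × (0.2216 + 0.0491) ≈ 9.638 × 0.2707 ≈ 2.609 mcg/mL.

2.6 mcg/mL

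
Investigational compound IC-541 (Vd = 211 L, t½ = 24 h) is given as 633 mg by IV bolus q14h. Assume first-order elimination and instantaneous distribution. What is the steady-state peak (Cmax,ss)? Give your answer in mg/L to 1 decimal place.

9.0 mg/L

Over one 14-h interval, 14/24 ≈ 0.58333 half-lives elapse, leaving f ≈ 0.6674 of each dose.
At steady state, accumulation factor R = 1/(1 − e^(−kτ)) ≈ 3.0066.
Single-dose peak C₀ = D/Vd = 633/211 ≈ 3.000 mg/L.
Steady-state peak Cmax,ss = C₀·R ≈ 3.000 × 3.0066 ≈ 9.020 mg/L.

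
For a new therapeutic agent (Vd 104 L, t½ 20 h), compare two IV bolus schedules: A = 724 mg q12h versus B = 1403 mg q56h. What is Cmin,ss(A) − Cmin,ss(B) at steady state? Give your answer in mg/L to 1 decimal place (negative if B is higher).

11.2 mg/L

Regimen A: f = (1/2)^(12/20) ≈ 0.6598; Cmin,ss = (724/104)·f/(1−f) ≈ 13.502 mg/L.
Regimen B: f = (1/2)^(56/20) ≈ 0.1436; Cmin,ss = (1403/104)·f/(1−f) ≈ 2.262 mg/L.
Difference ≈ 13.502 − 2.262 ≈ 11.240 mg/L.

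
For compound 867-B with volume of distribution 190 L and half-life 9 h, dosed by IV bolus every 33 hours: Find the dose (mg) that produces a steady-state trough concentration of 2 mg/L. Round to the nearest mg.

τ/t½ = 33/9 ≈ 3.6667, so f = (1/2)^(33/9) ≈ 0.078745.
Cmin,ss = (D/Vd)·f/(1−f), so D = Cmin,ss·Vd·(1−f)/f.
D = 2 × 190 × (1−f)/f ≈ 2 × 190 × 11.69922 ≈ 4445.70 mg.

4446 mg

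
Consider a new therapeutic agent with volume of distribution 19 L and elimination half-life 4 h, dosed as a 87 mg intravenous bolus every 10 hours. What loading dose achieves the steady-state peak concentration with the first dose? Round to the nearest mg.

106 mg

f = (1/2)^(10/4) ≈ 0.176777; accumulation ratio R = 1/(1−f) ≈ 1.21474.
Loading dose to hit Cmax,ss on first dose: D_load = D_maint·R ≈ 87 × 1.21474 ≈ 105.68 mg.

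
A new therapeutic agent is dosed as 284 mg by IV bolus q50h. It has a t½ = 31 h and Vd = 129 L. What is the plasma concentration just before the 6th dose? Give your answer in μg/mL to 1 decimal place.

f = (1/2)^(τ/t½) = (1/2)^(50/31) ≈ 0.3269.
C₀ = D/Vd = 284/129 ≈ 2.202 μg/mL.
Before the 6th dose, 5 doses have been given. Superposition: Cmin = C₀·(f + f² + … + f^5).
≈ 2.202 × (0.3269 + 0.1069 + 0.0349 + 0.0114 + 0.0037) ≈ 2.202 × 0.4838 ≈ 1.065 μg/mL.

1.1 μg/mL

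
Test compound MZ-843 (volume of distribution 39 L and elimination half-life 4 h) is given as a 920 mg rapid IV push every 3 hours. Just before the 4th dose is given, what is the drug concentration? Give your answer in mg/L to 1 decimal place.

27.3 mg/L

f = (1/2)^(τ/t½) = (1/2)^(3/4) ≈ 0.5946.
C₀ = D/Vd = 920/39 ≈ 23.590 mg/L.
Before the 4th dose, 3 doses have been given. Superposition: Cmin = C₀·(f + f² + … + f^3).
≈ 23.590 × (0.5946 + 0.3535 + 0.2102) ≈ 23.590 × 1.1583 ≈ 27.324 mg/L.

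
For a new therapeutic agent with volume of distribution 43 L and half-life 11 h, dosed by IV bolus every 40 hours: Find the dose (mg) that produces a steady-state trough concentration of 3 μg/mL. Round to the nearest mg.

1475 mg

τ/t½ = 40/11 ≈ 3.6364, so f = (1/2)^(40/11) ≈ 0.080417.
Cmin,ss = (D/Vd)·f/(1−f), so D = Cmin,ss·Vd·(1−f)/f.
D = 3 × 43 × (1−f)/f ≈ 3 × 43 × 11.43518 ≈ 1475.14 mg.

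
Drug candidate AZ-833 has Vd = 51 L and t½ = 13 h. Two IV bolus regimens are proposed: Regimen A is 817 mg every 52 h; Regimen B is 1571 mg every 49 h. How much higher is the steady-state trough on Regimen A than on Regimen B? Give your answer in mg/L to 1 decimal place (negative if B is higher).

Regimen A: f = (1/2)^(52/13) ≈ 0.0625; Cmin,ss = (817/51)·f/(1−f) ≈ 1.068 mg/L.
Regimen B: f = (1/2)^(49/13) ≈ 0.0733; Cmin,ss = (1571/51)·f/(1−f) ≈ 2.437 mg/L.
Difference ≈ 1.068 − 2.437 ≈ -1.369 mg/L.

-1.4 mg/L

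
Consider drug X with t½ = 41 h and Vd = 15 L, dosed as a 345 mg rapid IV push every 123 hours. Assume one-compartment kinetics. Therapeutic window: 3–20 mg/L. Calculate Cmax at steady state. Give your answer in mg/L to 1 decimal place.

τ = 123 h = 3 half-lives, so f = (1/2)^3 = 0.125.
Accumulation ratio R = 1/(1 − f) = 1/0.875 = 8/7.
Single-dose peak C₀ = D/Vd = 345/15 = 23 mg/L.
Steady-state peak Cmax,ss = C₀·R = 23 × 8/7 ≈ 26.286 mg/L.
Peak 26.3 mg/L vs MTC 20 mg/L: exceeds toxic threshold.

26.3 mg/L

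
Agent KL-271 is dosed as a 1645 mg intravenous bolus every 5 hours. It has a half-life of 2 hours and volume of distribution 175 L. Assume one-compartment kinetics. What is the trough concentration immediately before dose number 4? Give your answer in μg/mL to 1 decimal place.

f = (1/2)^(τ/t½) = (1/2)^(5/2) ≈ 0.1768.
C₀ = D/Vd = 1645/175 ≈ 9.400 μg/mL.
Before the 4th dose, 3 doses have been given. Superposition: Cmin = C₀·(f + f² + … + f^3).
≈ 9.400 × (0.1768 + 0.0313 + 0.0055) ≈ 9.400 × 0.2136 ≈ 2.008 μg/mL.

2.0 μg/mL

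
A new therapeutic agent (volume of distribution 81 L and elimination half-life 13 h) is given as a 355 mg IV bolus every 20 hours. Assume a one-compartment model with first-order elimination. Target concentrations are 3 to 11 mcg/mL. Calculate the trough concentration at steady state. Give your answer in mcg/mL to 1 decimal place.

k = ln2/t½ = ln2/13 ≈ 0.053319 h⁻¹; fraction remaining f = e^(−kτ) = e^(−0.053319×20) ≈ 0.3443.
Accumulation ratio R = 1/(1 − f) ≈ 1/0.6557 ≈ 1.5251.
Single-dose peak C₀ = D/Vd = 355/81 ≈ 4.383 mcg/mL.
Cmax,ss = C₀/(1 − f) ≈ 4.383/0.6557 ≈ 6.684 mcg/mL.
Steady-state trough Cmin,ss = Cmax,ss·f ≈ 6.684 × 0.3443 ≈ 2.301 mcg/mL.
Trough 2.3 mcg/mL vs MEC 3 mcg/mL: subtherapeutic.

2.3 mcg/mL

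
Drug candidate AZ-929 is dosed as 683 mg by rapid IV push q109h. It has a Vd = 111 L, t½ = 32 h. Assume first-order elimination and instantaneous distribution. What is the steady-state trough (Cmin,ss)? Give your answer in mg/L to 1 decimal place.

τ/t½ = 109/32 ≈ 3.4062, so fraction remaining f = (1/2)^(109/32) ≈ 0.0943.
Each bolus raises the concentration by D/Vd = 683/111 ≈ 6.153 mg/L.
Steady-state trough Cmin,ss = C₀·f/(1−f) ≈ 6.153 × 0.0943/0.9057 ≈ 0.641 mg/L.

0.6 mg/L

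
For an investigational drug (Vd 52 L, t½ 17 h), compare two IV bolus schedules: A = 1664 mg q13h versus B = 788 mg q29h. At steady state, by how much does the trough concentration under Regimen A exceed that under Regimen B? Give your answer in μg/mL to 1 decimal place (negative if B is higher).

39.1 μg/mL

Regimen A: f = (1/2)^(13/17) ≈ 0.5886; Cmin,ss = (1664/52)·f/(1−f) ≈ 45.783 μg/mL.
Regimen B: f = (1/2)^(29/17) ≈ 0.3065; Cmin,ss = (788/52)·f/(1−f) ≈ 6.697 μg/mL.
Difference ≈ 45.783 − 6.697 ≈ 39.086 μg/mL.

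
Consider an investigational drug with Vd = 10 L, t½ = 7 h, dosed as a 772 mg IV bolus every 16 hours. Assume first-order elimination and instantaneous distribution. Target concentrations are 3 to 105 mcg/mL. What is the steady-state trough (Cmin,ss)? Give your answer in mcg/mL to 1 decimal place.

Over one 16-h interval, 16/7 ≈ 2.2857 half-lives elapse, leaving f ≈ 0.2051 of each dose.
At steady state, accumulation factor R = 1/(1 − e^(−kτ)) ≈ 1.2580.
Single-dose peak C₀ = D/Vd = 772/10 ≈ 77.200 mcg/mL.
Steady-state peak Cmax,ss = C₀·R ≈ 77.200 × 1.2580 ≈ 97.118 mcg/mL.
Steady-state trough Cmin,ss = Cmax,ss·f ≈ 97.118 × 0.2051 ≈ 19.919 mcg/mL.
Trough 19.9 mcg/mL vs MEC 3 mcg/mL: adequate.

19.9 mcg/mL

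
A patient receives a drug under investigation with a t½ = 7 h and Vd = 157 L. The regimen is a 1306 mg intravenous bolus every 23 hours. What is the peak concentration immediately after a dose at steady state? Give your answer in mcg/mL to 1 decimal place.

Over one 23-h interval, 23/7 ≈ 3.2857 half-lives elapse, leaving f ≈ 0.1025 of each dose.
At steady state, accumulation factor R = 1/(1 − e^(−kτ)) ≈ 1.1142.
Single-dose peak C₀ = D/Vd = 1306/157 ≈ 8.318 mcg/mL.
Steady-state peak Cmax,ss = C₀·R ≈ 8.318 × 1.1142 ≈ 9.268 mcg/mL.

9.3 mcg/mL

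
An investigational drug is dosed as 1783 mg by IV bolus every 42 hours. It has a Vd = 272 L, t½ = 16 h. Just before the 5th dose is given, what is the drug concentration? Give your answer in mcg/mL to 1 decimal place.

1.3 mcg/mL

f = (1/2)^(τ/t½) = (1/2)^(42/16) ≈ 0.1621.
C₀ = D/Vd = 1783/272 ≈ 6.555 mcg/mL.
Before the 5th dose, 4 doses have been given. Superposition: Cmin = C₀·(f + f² + … + f^4).
≈ 6.555 × (0.1621 + 0.0263 + 0.0043 + 0.0007) ≈ 6.555 × 0.1934 ≈ 1.268 mcg/mL.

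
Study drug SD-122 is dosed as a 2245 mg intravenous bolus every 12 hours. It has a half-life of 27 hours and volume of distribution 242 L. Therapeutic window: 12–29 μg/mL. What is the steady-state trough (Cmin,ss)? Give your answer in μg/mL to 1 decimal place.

τ/t½ = 12/27 ≈ 0.44444, so fraction remaining f = (1/2)^(12/27) ≈ 0.7349.
Single-dose peak C₀ = D/Vd = 2245/242 ≈ 9.277 μg/mL.
Steady-state trough Cmin,ss = C₀·f/(1−f) ≈ 9.277 × 0.7349/0.2651 ≈ 25.717 μg/mL.
Trough 25.7 μg/mL vs MEC 12 μg/mL: adequate.

25.7 μg/mL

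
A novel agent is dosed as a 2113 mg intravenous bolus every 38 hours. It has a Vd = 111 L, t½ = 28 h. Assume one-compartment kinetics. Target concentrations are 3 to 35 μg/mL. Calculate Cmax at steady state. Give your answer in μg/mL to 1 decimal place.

k = ln2/t½ = ln2/28 ≈ 0.024755 h⁻¹; fraction remaining f = e^(−kτ) = e^(−0.024755×38) ≈ 0.3904.
At steady state, accumulation factor R = 1/(1 − e^(−kτ)) ≈ 1.6404.
Single-dose peak C₀ = D/Vd = 2113/111 ≈ 19.036 μg/mL.
Cmax,ss = C₀/(1 − f) ≈ 19.036/0.6096 ≈ 31.227 μg/mL.
Peak 31.2 μg/mL vs MTC 35 μg/mL: below toxic threshold.

31.2 μg/mL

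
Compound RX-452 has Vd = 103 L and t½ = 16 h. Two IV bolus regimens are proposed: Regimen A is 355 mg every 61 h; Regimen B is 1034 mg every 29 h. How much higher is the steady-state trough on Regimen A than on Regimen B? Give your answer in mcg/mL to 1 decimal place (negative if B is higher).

Regimen A: f = (1/2)^(61/16) ≈ 0.0712; Cmin,ss = (355/103)·f/(1−f) ≈ 0.264 mcg/mL.
Regimen B: f = (1/2)^(29/16) ≈ 0.2847; Cmin,ss = (1034/103)·f/(1−f) ≈ 3.996 mcg/mL.
Difference ≈ 0.264 − 3.996 ≈ -3.732 mcg/mL.

-3.7 mcg/mL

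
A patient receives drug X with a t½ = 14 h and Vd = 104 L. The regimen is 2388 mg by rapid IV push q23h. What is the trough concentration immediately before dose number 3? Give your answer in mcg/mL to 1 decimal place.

9.7 mcg/mL

f = (1/2)^(τ/t½) = (1/2)^(23/14) ≈ 0.3202.
C₀ = D/Vd = 2388/104 ≈ 22.962 mcg/mL.
Before the 3rd dose, 2 doses have been given. Superposition: Cmin = C₀·(f + f²).
≈ 22.962 × (0.3202 + 0.1025) ≈ 22.962 × 0.4227 ≈ 9.706 mcg/mL.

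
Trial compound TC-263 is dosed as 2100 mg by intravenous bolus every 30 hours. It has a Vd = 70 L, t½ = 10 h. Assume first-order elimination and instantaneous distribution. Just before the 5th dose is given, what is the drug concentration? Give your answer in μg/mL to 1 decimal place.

4.3 μg/mL

f = (1/2)^(τ/t½) = (1/2)^(30/10) ≈ 0.1250.
C₀ = D/Vd = 2100/70 ≈ 30.000 μg/mL.
Before the 5th dose, 4 doses have been given. Superposition: Cmin = C₀·(f + f² + … + f^4).
≈ 30.000 × (0.1250 + 0.0156 + 0.0020 + 0.0002) ≈ 30.000 × 0.1428 ≈ 4.284 μg/mL.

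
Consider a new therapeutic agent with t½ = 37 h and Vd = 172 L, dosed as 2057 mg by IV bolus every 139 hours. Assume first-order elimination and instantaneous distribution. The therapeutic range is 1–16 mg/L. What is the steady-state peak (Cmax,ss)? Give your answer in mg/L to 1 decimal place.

Over one 139-h interval, 139/37 ≈ 3.7568 half-lives elapse, leaving f ≈ 0.0740 of each dose.
At steady state, accumulation factor R = 1/(1 − e^(−kτ)) ≈ 1.0799.
Each bolus raises the concentration by D/Vd = 2057/172 ≈ 11.959 mg/L.
Steady-state peak Cmax,ss = C₀·R ≈ 11.959 × 1.0799 ≈ 12.915 mg/L.
Peak 12.9 mg/L vs MTC 16 mg/L: below toxic threshold.

12.9 mg/L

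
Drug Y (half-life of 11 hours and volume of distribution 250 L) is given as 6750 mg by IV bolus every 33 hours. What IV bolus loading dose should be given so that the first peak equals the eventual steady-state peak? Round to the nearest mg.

7714 mg

f = (1/2)^(33/11) ≈ 0.125000; accumulation ratio R = 1/(1−f) ≈ 1.14286.
Loading dose to hit Cmax,ss on first dose: D_load = D_maint·R ≈ 6750 × 1.14286 ≈ 7714.31 mg.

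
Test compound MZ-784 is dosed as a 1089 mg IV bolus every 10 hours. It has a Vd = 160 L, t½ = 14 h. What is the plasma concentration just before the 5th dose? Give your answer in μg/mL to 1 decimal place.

f = (1/2)^(τ/t½) = (1/2)^(10/14) ≈ 0.6095.
C₀ = D/Vd = 1089/160 ≈ 6.806 μg/mL.
Before the 5th dose, 4 doses have been given. Superposition: Cmin = C₀·(f + f² + … + f^4).
≈ 6.806 × (0.6095 + 0.3715 + 0.2264 + 0.1380) ≈ 6.806 × 1.3454 ≈ 9.157 μg/mL.

9.2 μg/mL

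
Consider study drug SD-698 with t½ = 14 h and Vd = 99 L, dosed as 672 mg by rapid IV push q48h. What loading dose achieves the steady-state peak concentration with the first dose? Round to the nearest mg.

741 mg

f = (1/2)^(48/14) ≈ 0.092875; accumulation ratio R = 1/(1−f) ≈ 1.10238.
Loading dose to hit Cmax,ss on first dose: D_load = D_maint·R ≈ 672 × 1.10238 ≈ 740.80 mg.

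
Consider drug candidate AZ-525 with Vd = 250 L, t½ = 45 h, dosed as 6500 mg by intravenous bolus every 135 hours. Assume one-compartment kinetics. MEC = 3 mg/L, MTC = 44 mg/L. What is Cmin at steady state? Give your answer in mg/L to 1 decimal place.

3.7 mg/L

τ = 135 h = 3 half-lives, so f = (1/2)^3 = 0.125.
Accumulation ratio R = 1/(1 − f) = 1/0.875 = 8/7.
Single-dose peak C₀ = D/Vd = 6500/250 = 26 mg/L.
Steady-state peak Cmax,ss = C₀·R = 26 × 8/7 ≈ 29.714 mg/L.
Steady-state trough Cmin,ss = Cmax,ss·f ≈ 29.714 × 0.125 ≈ 3.714 mg/L.
Trough 3.7 mg/L vs MEC 3 mg/L: adequate.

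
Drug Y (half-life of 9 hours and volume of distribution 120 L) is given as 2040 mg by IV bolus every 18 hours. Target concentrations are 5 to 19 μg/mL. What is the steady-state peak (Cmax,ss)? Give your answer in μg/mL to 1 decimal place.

22.7 μg/mL

The dosing interval is 2 half-lives, so f = 2^(−2) = 0.25.
Accumulation ratio R = 1/(1 − f) = 1/0.75 = 4/3.
Single-dose peak C₀ = D/Vd = 2040/120 = 17 μg/mL.
Steady-state peak Cmax,ss = C₀·R = 17 × 4/3 ≈ 22.667 μg/mL.
Peak 22.7 μg/mL vs MTC 19 μg/mL: exceeds toxic threshold.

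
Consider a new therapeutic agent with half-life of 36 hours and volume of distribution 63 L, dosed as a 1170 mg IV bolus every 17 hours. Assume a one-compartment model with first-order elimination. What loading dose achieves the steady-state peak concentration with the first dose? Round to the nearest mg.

f = (1/2)^(17/36) ≈ 0.720853; accumulation ratio R = 1/(1−f) ≈ 3.58234.
Loading dose to hit Cmax,ss on first dose: D_load = D_maint·R ≈ 1170 × 3.58234 ≈ 4191.34 mg.

4191 mg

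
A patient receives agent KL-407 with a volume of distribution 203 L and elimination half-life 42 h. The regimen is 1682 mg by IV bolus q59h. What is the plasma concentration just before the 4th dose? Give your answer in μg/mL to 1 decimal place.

f = (1/2)^(τ/t½) = (1/2)^(59/42) ≈ 0.3777.
C₀ = D/Vd = 1682/203 ≈ 8.286 μg/mL.
Before the 4th dose, 3 doses have been given. Superposition: Cmin = C₀·(f + f² + … + f^3).
≈ 8.286 × (0.3777 + 0.1427 + 0.0539) ≈ 8.286 × 0.5743 ≈ 4.759 μg/mL.

4.8 μg/mL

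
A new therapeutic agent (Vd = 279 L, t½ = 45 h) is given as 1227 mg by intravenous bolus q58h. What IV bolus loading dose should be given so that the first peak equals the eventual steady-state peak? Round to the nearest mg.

f = (1/2)^(58/45) ≈ 0.409266; accumulation ratio R = 1/(1−f) ≈ 1.69281.
Loading dose to hit Cmax,ss on first dose: D_load = D_maint·R ≈ 1227 × 1.69281 ≈ 2077.08 mg.

2077 mg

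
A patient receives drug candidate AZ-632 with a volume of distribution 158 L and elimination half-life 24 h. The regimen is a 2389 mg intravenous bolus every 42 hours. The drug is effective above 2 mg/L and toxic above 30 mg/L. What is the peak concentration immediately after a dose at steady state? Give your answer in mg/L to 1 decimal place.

21.5 mg/L

k = ln2/t½ = ln2/24 ≈ 0.028881 h⁻¹; fraction remaining f = e^(−kτ) = e^(−0.028881×42) ≈ 0.2973.
At steady state, accumulation factor R = 1/(1 − e^(−kτ)) ≈ 1.4231.
Single-dose peak C₀ = D/Vd = 2389/158 ≈ 15.120 mg/L.
Steady-state peak Cmax,ss = C₀·R ≈ 15.120 × 1.4231 ≈ 21.517 mg/L.
Peak 21.5 mg/L vs MTC 30 mg/L: below toxic threshold.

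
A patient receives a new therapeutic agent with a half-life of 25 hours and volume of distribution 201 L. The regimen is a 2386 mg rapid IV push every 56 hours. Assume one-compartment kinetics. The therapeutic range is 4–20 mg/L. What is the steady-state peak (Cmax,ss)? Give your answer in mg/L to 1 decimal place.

τ/t½ = 56/25 ≈ 2.24, so fraction remaining f = (1/2)^(56/25) ≈ 0.2117.
At steady state, accumulation factor R = 1/(1 − e^(−kτ)) ≈ 1.2686.
Each bolus raises the concentration by D/Vd = 2386/201 ≈ 11.871 mg/L.
Steady-state peak Cmax,ss = C₀·R ≈ 11.871 × 1.2686 ≈ 15.060 mg/L.
Peak 15.1 mg/L vs MTC 20 mg/L: below toxic threshold.

15.1 mg/L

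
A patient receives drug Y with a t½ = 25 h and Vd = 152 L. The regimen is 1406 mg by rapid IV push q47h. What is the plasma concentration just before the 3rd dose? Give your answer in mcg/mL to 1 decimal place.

3.2 mcg/mL

f = (1/2)^(τ/t½) = (1/2)^(47/25) ≈ 0.2717.
C₀ = D/Vd = 1406/152 ≈ 9.250 mcg/mL.
Before the 3rd dose, 2 doses have been given. Superposition: Cmin = C₀·(f + f²).
≈ 9.250 × (0.2717 + 0.0738) ≈ 9.250 × 0.3455 ≈ 3.196 mcg/mL.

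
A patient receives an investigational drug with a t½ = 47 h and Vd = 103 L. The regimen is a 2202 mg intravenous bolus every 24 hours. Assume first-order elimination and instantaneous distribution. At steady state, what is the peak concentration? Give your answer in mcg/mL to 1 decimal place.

τ/t½ = 24/47 ≈ 0.51064, so fraction remaining f = (1/2)^(24/47) ≈ 0.7019.
Accumulation ratio R = 1/(1 − f) ≈ 1/0.2981 ≈ 3.3546.
Single-dose peak C₀ = D/Vd = 2202/103 ≈ 21.379 mcg/mL.
Steady-state peak Cmax,ss = C₀·R ≈ 21.379 × 3.3546 ≈ 71.718 mcg/mL.

71.7 mcg/mL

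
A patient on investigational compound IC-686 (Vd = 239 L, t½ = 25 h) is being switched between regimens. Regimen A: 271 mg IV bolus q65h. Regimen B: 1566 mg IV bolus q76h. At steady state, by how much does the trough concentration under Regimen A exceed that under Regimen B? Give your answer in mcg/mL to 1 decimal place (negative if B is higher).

-0.7 mcg/mL

Regimen A: f = (1/2)^(65/25) ≈ 0.1649; Cmin,ss = (271/239)·f/(1−f) ≈ 0.224 mcg/mL.
Regimen B: f = (1/2)^(76/25) ≈ 0.1216; Cmin,ss = (1566/239)·f/(1−f) ≈ 0.907 mcg/mL.
Difference ≈ 0.224 − 0.907 ≈ -0.683 mcg/mL.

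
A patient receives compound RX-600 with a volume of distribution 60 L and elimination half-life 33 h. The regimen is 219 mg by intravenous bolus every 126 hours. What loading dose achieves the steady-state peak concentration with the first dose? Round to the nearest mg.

236 mg

f = (1/2)^(126/33) ≈ 0.070895; accumulation ratio R = 1/(1−f) ≈ 1.07630.
Loading dose to hit Cmax,ss on first dose: D_load = D_maint·R ≈ 219 × 1.07630 ≈ 235.71 mg.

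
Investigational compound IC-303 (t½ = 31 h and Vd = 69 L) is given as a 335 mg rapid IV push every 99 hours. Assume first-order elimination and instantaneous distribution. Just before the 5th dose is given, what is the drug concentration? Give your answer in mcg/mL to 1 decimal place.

f = (1/2)^(τ/t½) = (1/2)^(99/31) ≈ 0.1093.
C₀ = D/Vd = 335/69 ≈ 4.855 mcg/mL.
Before the 5th dose, 4 doses have been given. Superposition: Cmin = C₀·(f + f² + … + f^4).
≈ 4.855 × (0.1093 + 0.0119 + 0.0013 + 0.0001) ≈ 4.855 × 0.1226 ≈ 0.595 mcg/mL.

0.6 mcg/mL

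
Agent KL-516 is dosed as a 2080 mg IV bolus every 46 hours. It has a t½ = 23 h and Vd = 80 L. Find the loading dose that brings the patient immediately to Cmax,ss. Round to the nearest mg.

f = (1/2)^(46/23) ≈ 0.250000; accumulation ratio R = 1/(1−f) ≈ 1.33333.
Loading dose to hit Cmax,ss on first dose: D_load = D_maint·R ≈ 2080 × 1.33333 ≈ 2773.33 mg.

2773 mg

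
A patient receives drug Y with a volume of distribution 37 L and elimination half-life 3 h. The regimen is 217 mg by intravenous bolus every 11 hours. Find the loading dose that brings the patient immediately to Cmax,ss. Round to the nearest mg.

236 mg

f = (1/2)^(11/3) ≈ 0.078745; accumulation ratio R = 1/(1−f) ≈ 1.08548.
Loading dose to hit Cmax,ss on first dose: D_load = D_maint·R ≈ 217 × 1.08548 ≈ 235.55 mg.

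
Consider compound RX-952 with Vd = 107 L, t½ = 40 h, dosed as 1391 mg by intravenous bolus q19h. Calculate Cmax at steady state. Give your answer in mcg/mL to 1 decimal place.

Over one 19-h interval, 19/40 ≈ 0.475 half-lives elapse, leaving f ≈ 0.7195 of each dose.
Accumulation ratio R = 1/(1 − f) ≈ 1/0.2805 ≈ 3.5651.
Single-dose peak C₀ = D/Vd = 1391/107 ≈ 13.000 mcg/mL.
Steady-state peak Cmax,ss = C₀·R ≈ 13.000 × 3.5651 ≈ 46.346 mcg/mL.

46.3 mcg/mL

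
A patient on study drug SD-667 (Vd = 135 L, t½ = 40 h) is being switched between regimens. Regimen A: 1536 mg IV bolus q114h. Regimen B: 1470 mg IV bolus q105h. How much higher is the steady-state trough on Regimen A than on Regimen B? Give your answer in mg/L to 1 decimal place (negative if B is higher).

-0.3 mg/L

Regimen A: f = (1/2)^(114/40) ≈ 0.1387; Cmin,ss = (1536/135)·f/(1−f) ≈ 1.832 mg/L.
Regimen B: f = (1/2)^(105/40) ≈ 0.1621; Cmin,ss = (1470/135)·f/(1−f) ≈ 2.107 mg/L.
Difference ≈ 1.832 − 2.107 ≈ -0.275 mg/L.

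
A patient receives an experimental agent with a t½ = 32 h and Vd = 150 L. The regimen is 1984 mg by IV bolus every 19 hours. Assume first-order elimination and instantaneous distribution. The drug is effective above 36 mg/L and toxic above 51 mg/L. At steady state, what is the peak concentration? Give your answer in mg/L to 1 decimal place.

k = ln2/t½ = ln2/32 ≈ 0.021661 h⁻¹; fraction remaining f = e^(−kτ) = e^(−0.021661×19) ≈ 0.6626.
Accumulation ratio R = 1/(1 − f) ≈ 1/0.3374 ≈ 2.9638.
Each bolus raises the concentration by D/Vd = 1984/150 ≈ 13.227 mg/L.
Steady-state peak Cmax,ss = C₀·R ≈ 13.227 × 2.9638 ≈ 39.202 mg/L.
Peak 39.2 mg/L vs MTC 51 mg/L: below toxic threshold.

39.2 mg/L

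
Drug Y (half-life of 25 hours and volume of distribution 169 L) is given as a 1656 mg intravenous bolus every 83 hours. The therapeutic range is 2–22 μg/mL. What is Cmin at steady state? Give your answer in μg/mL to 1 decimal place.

1.1 μg/mL

τ/t½ = 83/25 ≈ 3.32, so fraction remaining f = (1/2)^(83/25) ≈ 0.1001.
Each bolus raises the concentration by D/Vd = 1656/169 ≈ 9.799 μg/mL.
Steady-state trough Cmin,ss = C₀·f/(1−f) ≈ 9.799 × 0.1001/0.8999 ≈ 1.090 μg/mL.
Trough 1.1 μg/mL vs MEC 2 μg/mL: subtherapeutic.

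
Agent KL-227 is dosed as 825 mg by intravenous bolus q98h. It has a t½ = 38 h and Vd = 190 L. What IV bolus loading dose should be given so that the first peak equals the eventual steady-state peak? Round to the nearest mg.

f = (1/2)^(98/38) ≈ 0.167363; accumulation ratio R = 1/(1−f) ≈ 1.20100.
Loading dose to hit Cmax,ss on first dose: D_load = D_maint·R ≈ 825 × 1.20100 ≈ 990.83 mg.

991 mg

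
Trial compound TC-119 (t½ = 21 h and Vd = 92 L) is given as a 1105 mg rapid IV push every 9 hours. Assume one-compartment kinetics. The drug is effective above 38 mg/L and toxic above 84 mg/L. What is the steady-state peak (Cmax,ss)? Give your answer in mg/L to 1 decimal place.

46.7 mg/L

k = ln2/t½ = ln2/21 ≈ 0.033007 h⁻¹; fraction remaining f = e^(−kτ) = e^(−0.033007×9) ≈ 0.7430.
Accumulation ratio R = 1/(1 − f) ≈ 1/0.2570 ≈ 3.8911.
Single-dose peak C₀ = D/Vd = 1105/92 ≈ 12.011 mg/L.
Steady-state peak Cmax,ss = C₀·R ≈ 12.011 × 3.8911 ≈ 46.736 mg/L.
Peak 46.7 mg/L vs MTC 84 mg/L: below toxic threshold.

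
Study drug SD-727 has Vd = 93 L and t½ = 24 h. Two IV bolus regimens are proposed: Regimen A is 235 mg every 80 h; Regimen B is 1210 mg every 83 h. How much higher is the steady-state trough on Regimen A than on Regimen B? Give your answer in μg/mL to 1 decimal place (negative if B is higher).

Regimen A: f = (1/2)^(80/24) ≈ 0.0992; Cmin,ss = (235/93)·f/(1−f) ≈ 0.278 μg/mL.
Regimen B: f = (1/2)^(83/24) ≈ 0.0910; Cmin,ss = (1210/93)·f/(1−f) ≈ 1.303 μg/mL.
Difference ≈ 0.278 − 1.303 ≈ -1.025 μg/mL.

-1.0 μg/mL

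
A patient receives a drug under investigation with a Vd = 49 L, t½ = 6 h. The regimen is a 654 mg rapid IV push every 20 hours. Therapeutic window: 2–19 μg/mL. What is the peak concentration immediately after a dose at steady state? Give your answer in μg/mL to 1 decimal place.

τ/t½ = 20/6 ≈ 3.3333, so fraction remaining f = (1/2)^(20/6) ≈ 0.0992.
At steady state, accumulation factor R = 1/(1 − e^(−kτ)) ≈ 1.1101.
Single-dose peak C₀ = D/Vd = 654/49 ≈ 13.347 μg/mL.
Steady-state peak Cmax,ss = C₀·R ≈ 13.347 × 1.1101 ≈ 14.817 μg/mL.
Peak 14.8 μg/mL vs MTC 19 μg/mL: below toxic threshold.

14.8 μg/mL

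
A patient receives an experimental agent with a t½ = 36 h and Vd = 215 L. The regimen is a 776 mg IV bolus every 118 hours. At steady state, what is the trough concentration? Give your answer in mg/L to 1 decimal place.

Over one 118-h interval, 118/36 ≈ 3.2778 half-lives elapse, leaving f ≈ 0.1031 of each dose.
Each bolus raises the concentration by D/Vd = 776/215 ≈ 3.609 mg/L.
Steady-state trough Cmin,ss = C₀·f/(1−f) ≈ 3.609 × 0.1031/0.8969 ≈ 0.415 mg/L.

0.4 mg/L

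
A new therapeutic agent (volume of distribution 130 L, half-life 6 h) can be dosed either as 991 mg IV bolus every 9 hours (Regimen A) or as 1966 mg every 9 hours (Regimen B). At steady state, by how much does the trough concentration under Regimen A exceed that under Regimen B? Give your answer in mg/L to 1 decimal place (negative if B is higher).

Regimen A: f = (1/2)^(9/6) ≈ 0.3536; Cmin,ss = (991/130)·f/(1−f) ≈ 4.170 mg/L.
Regimen B: f = (1/2)^(9/6) ≈ 0.3536; Cmin,ss = (1966/130)·f/(1−f) ≈ 8.273 mg/L.
Difference ≈ 4.170 − 8.273 ≈ -4.103 mg/L.

-4.1 mg/L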